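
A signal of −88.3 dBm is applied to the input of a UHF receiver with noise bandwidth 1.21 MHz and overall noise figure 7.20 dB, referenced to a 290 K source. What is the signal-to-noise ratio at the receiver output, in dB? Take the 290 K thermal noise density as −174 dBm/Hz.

17.7 dB

Noise floor: N = −174 + 10 log₁₀(B) + NF
10 log₁₀(1.21×10⁶) = 60.83 dB
N = −174 + 60.83 + 7.20 = −105.97 dBm
SNR = P_sig − N = −88.3 − (−105.97) = 17.67 dB → 17.7 dB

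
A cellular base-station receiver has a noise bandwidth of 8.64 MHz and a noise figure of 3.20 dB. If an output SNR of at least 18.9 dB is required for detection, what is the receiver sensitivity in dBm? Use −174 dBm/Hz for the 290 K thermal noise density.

−82.5 dBm

Sensitivity = −174 + 10 log₁₀(B) + NF + SNR_min
= −174 + 69.37 + 3.20 + 18.9
= −82.53 dBm → −82.5 dBm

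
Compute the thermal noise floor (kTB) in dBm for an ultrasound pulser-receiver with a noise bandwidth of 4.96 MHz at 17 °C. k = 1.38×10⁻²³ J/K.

T = 17 °C + 273.15 = 290.15 K
P_n = kTB = 1.38×10⁻²³ × 290.15 × 4.96×10⁶ = 1.99×10⁻¹⁴ W
In dBm: 10 log₁₀(1.99×10⁻¹⁴ / 10⁻³) = −107.0 dBm

−107.0 dBm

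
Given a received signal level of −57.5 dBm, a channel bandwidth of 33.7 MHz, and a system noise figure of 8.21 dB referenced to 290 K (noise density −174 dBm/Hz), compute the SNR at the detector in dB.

Noise floor: N = −174 + 10 log₁₀(B) + NF
10 log₁₀(3.37×10⁷) = 75.28 dB
N = −174 + 75.28 + 8.21 = −90.51 dBm
SNR = P_sig − N = −57.5 − (−90.51) = 33.01 dB → 33.0 dB

33.0 dB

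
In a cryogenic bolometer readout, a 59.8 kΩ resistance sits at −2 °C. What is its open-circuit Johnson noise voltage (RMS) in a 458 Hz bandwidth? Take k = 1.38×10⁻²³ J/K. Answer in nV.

640 nV

T = −2 °C + 273.15 = 271.15 K
V_n = √(4kTRB)
4kTRB = 4 × 1.38×10⁻²³ × 271.15 × 5.98×10⁴ × 4.58×10² = 4.10×10⁻¹³ V²
V_n = √(4.10×10⁻¹³) = 6.40×10⁻⁷ V = 640 nV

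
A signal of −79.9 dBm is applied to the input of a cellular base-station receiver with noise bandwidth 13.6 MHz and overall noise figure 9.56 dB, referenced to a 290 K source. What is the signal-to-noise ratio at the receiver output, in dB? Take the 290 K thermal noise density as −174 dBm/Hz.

13.2 dB

Noise floor: N = −174 + 10 log₁₀(B) + NF
10 log₁₀(1.36×10⁷) = 71.34 dB
N = −174 + 71.34 + 9.56 = −93.10 dBm
SNR = P_sig − N = −79.9 − (−93.10) = 13.20 dB → 13.2 dB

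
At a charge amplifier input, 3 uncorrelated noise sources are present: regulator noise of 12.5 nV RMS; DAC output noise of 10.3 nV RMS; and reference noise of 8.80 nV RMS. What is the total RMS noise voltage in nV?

18.4 nV

Uncorrelated sources add in power (mean-square): V_tot = √(ΣV_i²)
V_tot = √[(1.25×10⁻⁸)² + (1.03×10⁻⁸)² + (8.80×10⁻⁹)²] = 1.84×10⁻⁸ V = 18.4 nV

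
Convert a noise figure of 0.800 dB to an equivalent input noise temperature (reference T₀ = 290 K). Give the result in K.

58.7 K

F = 10^(0.800/10) = 1.20226
T_e = (F − 1)·T₀ = (1.20226 − 1) × 290 = 58.7 K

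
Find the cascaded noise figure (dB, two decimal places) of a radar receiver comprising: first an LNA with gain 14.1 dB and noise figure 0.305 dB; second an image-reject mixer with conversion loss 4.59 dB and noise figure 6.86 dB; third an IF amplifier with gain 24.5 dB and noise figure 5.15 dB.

Convert to linear (a loss of L dB is a gain of −L dB): F_i = 10^(NF_i/10), G_i = 10^(G_i,dB/10)
  Stage 1: F_1 = 10^(0.305/10) = 1.073, G_1 = 10^(14.1/10) = 25.70
  Stage 2: F_2 = 10^(6.86/10) = 4.853, G_2 = 10^(−4.59/10) = 0.3475
  Stage 3: F_3 = 10^(5.15/10) = 3.273, G_3 = 10^(24.5/10) = 281.8
Friis cascade:
  F = 1.073 + (4.853 − 1)/25.70 + (3.273 − 1)/8.933 = 1.477
NF = 10 log₁₀(1.477) = 1.69 dB

1.69 dB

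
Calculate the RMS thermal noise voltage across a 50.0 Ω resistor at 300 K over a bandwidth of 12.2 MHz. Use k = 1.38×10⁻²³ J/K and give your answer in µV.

V_n = √(4kTRB)
4kTRB = 4 × 1.38×10⁻²³ × 300 × 5.00×10¹ × 1.22×10⁷ = 1.01×10⁻¹¹ V²
V_n = √(1.01×10⁻¹¹) = 3.18×10⁻⁶ V = 3.18 µV

3.18 µV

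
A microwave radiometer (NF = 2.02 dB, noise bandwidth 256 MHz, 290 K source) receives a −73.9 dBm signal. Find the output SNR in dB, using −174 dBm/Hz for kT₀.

Noise floor: N = −174 + 10 log₁₀(B) + NF
10 log₁₀(2.56×10⁸) = 84.08 dB
N = −174 + 84.08 + 2.02 = −87.90 dBm
SNR = P_sig − N = −73.9 − (−87.90) = 14.00 dB → 14.0 dB

14.0 dB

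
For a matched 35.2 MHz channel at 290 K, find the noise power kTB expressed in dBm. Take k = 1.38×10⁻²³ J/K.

−98.5 dBm

P_n = kTB = 1.38×10⁻²³ × 290 × 3.52×10⁷ = 1.41×10⁻¹³ W
In dBm: 10 log₁₀(1.41×10⁻¹³ / 10⁻³) = −98.5 dBm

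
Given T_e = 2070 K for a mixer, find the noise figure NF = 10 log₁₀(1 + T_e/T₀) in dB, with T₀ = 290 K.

9.11 dB

F = 1 + T_e/T₀ = 1 + 2070/290 = 8.13793
NF = 10 log₁₀(8.13793) = 9.11 dB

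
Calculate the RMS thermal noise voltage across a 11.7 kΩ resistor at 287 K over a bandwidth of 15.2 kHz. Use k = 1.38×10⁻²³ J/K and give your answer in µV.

V_n = √(4kTRB)
4kTRB = 4 × 1.38×10⁻²³ × 287 × 1.17×10⁴ × 1.52×10⁴ = 2.82×10⁻¹² V²
V_n = √(2.82×10⁻¹²) = 1.68×10⁻⁶ V = 1.68 µV

1.68 µV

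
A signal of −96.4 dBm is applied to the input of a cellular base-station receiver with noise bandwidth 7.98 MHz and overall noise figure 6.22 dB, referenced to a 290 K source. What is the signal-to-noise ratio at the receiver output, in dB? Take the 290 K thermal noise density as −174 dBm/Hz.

2.4 dB

Noise floor: N = −174 + 10 log₁₀(B) + NF
10 log₁₀(7.98×10⁶) = 69.02 dB
N = −174 + 69.02 + 6.22 = −98.76 dBm
SNR = P_sig − N = −96.4 − (−98.76) = 2.36 dB → 2.4 dB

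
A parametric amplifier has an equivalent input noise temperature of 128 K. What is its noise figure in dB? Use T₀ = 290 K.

F = 1 + T_e/T₀ = 1 + 128/290 = 1.44138
NF = 10 log₁₀(1.44138) = 1.59 dB

1.59 dB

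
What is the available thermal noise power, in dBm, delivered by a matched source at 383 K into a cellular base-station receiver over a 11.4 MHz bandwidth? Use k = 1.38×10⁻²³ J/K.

−102.2 dBm

P_n = kTB = 1.38×10⁻²³ × 383 × 1.14×10⁷ = 6.03×10⁻¹⁴ W
In dBm: 10 log₁₀(6.03×10⁻¹⁴ / 10⁻³) = −102.2 dBm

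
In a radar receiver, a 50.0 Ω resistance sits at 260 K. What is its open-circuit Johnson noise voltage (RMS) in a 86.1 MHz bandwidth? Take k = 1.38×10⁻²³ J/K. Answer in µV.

V_n = √(4kTRB)
4kTRB = 4 × 1.38×10⁻²³ × 260 × 5.00×10¹ × 8.61×10⁷ = 6.18×10⁻¹¹ V²
V_n = √(6.18×10⁻¹¹) = 7.86×10⁻⁶ V = 7.86 µV

7.86 µV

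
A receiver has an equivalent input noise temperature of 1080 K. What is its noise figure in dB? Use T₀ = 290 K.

F = 1 + T_e/T₀ = 1 + 1080/290 = 4.72414
NF = 10 log₁₀(4.72414) = 6.74 dB

6.74 dB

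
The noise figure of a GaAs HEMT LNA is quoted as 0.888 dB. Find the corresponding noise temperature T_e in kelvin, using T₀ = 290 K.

F = 10^(0.888/10) = 1.22687
T_e = (F − 1)·T₀ = (1.22687 − 1) × 290 = 65.8 K

65.8 K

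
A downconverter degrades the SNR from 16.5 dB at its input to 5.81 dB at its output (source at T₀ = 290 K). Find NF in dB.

10.69 dB

NF (dB) = SNR_in(dB) − SNR_out(dB) when the source is at T₀
NF = 16.5 − 5.81 = 10.69 dB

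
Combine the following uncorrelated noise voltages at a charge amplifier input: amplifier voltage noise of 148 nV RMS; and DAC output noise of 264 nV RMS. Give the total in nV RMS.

303 nV

Uncorrelated sources add in power (mean-square): V_tot = √(ΣV_i²)
V_tot = √[(1.48×10⁻⁷)² + (2.64×10⁻⁷)²] = 3.03×10⁻⁷ V = 303 nV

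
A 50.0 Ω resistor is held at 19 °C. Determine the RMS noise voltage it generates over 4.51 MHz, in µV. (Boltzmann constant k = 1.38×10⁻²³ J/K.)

T = 19 °C + 273.15 = 292.15 K
V_n = √(4kTRB)
4kTRB = 4 × 1.38×10⁻²³ × 292.15 × 5.00×10¹ × 4.51×10⁶ = 3.64×10⁻¹² V²
V_n = √(3.64×10⁻¹²) = 1.91×10⁻⁶ V = 1.91 µV

1.91 µV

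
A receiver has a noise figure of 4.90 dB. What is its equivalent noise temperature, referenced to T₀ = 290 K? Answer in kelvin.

F = 10^(4.90/10) = 3.0903
T_e = (F − 1)·T₀ = (3.0903 − 1) × 290 = 606 K

606 K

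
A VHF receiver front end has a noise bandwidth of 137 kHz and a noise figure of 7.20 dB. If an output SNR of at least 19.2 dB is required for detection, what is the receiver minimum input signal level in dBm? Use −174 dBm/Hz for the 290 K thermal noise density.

−96.2 dBm

Sensitivity = −174 + 10 log₁₀(B) + NF + SNR_min
= −174 + 51.37 + 7.20 + 19.2
= −96.23 dBm → −96.2 dBm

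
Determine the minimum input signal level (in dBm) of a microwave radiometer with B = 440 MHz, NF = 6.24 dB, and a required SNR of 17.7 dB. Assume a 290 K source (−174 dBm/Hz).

Sensitivity = −174 + 10 log₁₀(B) + NF + SNR_min
= −174 + 86.43 + 6.24 + 17.7
= −63.63 dBm → −63.6 dBm

−63.6 dBm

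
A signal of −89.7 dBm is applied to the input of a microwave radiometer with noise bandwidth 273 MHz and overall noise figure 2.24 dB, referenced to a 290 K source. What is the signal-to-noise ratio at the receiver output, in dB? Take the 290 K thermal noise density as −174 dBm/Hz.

−2.3 dB

Noise floor: N = −174 + 10 log₁₀(B) + NF
10 log₁₀(2.73×10⁸) = 84.36 dB
N = −174 + 84.36 + 2.24 = −87.40 dBm
SNR = P_sig − N = −89.7 − (−87.40) = −2.30 dB → −2.3 dB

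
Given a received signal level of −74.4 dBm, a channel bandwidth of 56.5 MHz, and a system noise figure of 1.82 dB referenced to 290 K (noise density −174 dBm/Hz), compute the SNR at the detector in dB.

20.3 dB

Noise floor: N = −174 + 10 log₁₀(B) + NF
10 log₁₀(5.65×10⁷) = 77.52 dB
N = −174 + 77.52 + 1.82 = −94.66 dBm
SNR = P_sig − N = −74.4 − (−94.66) = 20.26 dB → 20.3 dB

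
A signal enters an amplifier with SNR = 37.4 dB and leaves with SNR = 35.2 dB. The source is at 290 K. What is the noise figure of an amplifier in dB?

NF (dB) = SNR_in(dB) − SNR_out(dB) when the source is at T₀
NF = 37.4 − 35.2 = 2.2 dB

2.2 dB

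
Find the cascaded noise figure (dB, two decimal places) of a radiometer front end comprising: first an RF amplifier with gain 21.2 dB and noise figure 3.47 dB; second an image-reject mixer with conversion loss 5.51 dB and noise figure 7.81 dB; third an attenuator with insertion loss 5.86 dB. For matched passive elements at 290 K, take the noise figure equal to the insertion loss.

3.69 dB

Convert to linear (a loss of L dB is a gain of −L dB): F_i = 10^(NF_i/10), G_i = 10^(G_i,dB/10)
  Stage 1: F_1 = 10^(3.47/10) = 2.223, G_1 = 10^(21.2/10) = 131.8
  Stage 2: F_2 = 10^(7.81/10) = 6.039, G_2 = 10^(−5.51/10) = 0.2812
  Stage 3: F_3 = 10^(5.86/10) = 3.855, G_3 = 10^(−5.86/10) = 0.2594
Friis cascade:
  F = 2.223 + (6.039 − 1)/131.8 + (3.855 − 1)/37.07 = 2.339
NF = 10 log₁₀(2.339) = 3.69 dB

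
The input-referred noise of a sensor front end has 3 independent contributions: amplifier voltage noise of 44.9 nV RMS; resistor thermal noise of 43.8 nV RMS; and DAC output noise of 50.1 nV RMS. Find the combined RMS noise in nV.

80.3 nV

Uncorrelated sources add in power (mean-square): V_tot = √(ΣV_i²)
V_tot = √[(4.49×10⁻⁸)² + (4.38×10⁻⁸)² + (5.01×10⁻⁸)²] = 8.03×10⁻⁸ V = 80.3 nV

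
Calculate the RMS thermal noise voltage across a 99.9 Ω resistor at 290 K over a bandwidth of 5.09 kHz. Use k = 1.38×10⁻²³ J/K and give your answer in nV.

V_n = √(4kTRB)
4kTRB = 4 × 1.38×10⁻²³ × 290 × 9.99×10¹ × 5.09×10³ = 8.14×10⁻¹⁵ V²
V_n = √(8.14×10⁻¹⁵) = 9.02×10⁻⁸ V = 90.2 nV

90.2 nV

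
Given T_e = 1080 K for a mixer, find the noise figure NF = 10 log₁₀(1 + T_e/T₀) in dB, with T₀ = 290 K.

F = 1 + T_e/T₀ = 1 + 1080/290 = 4.72414
NF = 10 log₁₀(4.72414) = 6.74 dB

6.74 dB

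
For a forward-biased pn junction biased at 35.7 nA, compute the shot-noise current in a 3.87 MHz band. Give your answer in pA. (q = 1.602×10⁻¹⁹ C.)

210 pA

I_n = √(2qI·B)
2qI·B = 2 × 1.602×10⁻¹⁹ × 3.57×10⁻⁸ × 3.87×10⁶ = 4.43×10⁻²⁰ A²
I_n = √(4.43×10⁻²⁰) = 2.10×10⁻¹⁰ A = 210 pA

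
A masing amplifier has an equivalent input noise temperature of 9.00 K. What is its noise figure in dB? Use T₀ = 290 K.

F = 1 + T_e/T₀ = 1 + 9.00/290 = 1.03103
NF = 10 log₁₀(1.03103) = 0.133 dB

0.133 dB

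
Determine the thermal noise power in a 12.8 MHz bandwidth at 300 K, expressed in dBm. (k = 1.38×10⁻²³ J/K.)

−102.8 dBm

P_n = kTB = 1.38×10⁻²³ × 300 × 1.28×10⁷ = 5.30×10⁻¹⁴ W
In dBm: 10 log₁₀(5.30×10⁻¹⁴ / 10⁻³) = −102.8 dBm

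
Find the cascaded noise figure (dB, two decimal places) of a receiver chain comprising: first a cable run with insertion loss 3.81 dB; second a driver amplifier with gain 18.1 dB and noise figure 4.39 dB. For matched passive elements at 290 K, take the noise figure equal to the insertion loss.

Convert to linear (a loss of L dB is a gain of −L dB): F_i = 10^(NF_i/10), G_i = 10^(G_i,dB/10)
  Stage 1: F_1 = 10^(3.81/10) = 2.404, G_1 = 10^(−3.81/10) = 0.4159
  Stage 2: F_2 = 10^(4.39/10) = 2.748, G_2 = 10^(18.1/10) = 64.57
Friis cascade:
  F = 2.404 + (2.748 − 1)/0.4159 = 6.607
NF = 10 log₁₀(6.607) = 8.20 dB

8.20 dB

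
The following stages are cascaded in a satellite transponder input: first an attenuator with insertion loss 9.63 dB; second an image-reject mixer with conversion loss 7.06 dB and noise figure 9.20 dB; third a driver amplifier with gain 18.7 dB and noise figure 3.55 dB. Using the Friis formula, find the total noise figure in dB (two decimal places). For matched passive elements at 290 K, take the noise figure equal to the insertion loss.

Convert to linear (a loss of L dB is a gain of −L dB): F_i = 10^(NF_i/10), G_i = 10^(G_i,dB/10)
  Stage 1: F_1 = 10^(9.63/10) = 9.183, G_1 = 10^(−9.63/10) = 0.1089
  Stage 2: F_2 = 10^(9.20/10) = 8.318, G_2 = 10^(−7.06/10) = 0.1968
  Stage 3: F_3 = 10^(3.55/10) = 2.265, G_3 = 10^(18.7/10) = 74.13
Friis cascade:
  F = 9.183 + (8.318 − 1)/0.1089 + (2.265 − 1)/0.02143 = 135.4
NF = 10 log₁₀(135.4) = 21.32 dB

21.32 dB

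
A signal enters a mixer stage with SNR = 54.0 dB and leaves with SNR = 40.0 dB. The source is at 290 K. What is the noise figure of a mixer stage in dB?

14.0 dB

NF (dB) = SNR_in(dB) − SNR_out(dB) when the source is at T₀
NF = 54.0 − 40.0 = 14.0 dB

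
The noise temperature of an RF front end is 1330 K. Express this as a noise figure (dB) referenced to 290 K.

F = 1 + T_e/T₀ = 1 + 1330/290 = 5.58621
NF = 10 log₁₀(5.58621) = 7.47 dB

7.47 dB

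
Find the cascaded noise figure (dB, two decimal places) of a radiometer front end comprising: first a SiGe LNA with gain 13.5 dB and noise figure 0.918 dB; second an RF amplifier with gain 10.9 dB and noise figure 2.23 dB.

Convert to linear (a loss of L dB is a gain of −L dB): F_i = 10^(NF_i/10), G_i = 10^(G_i,dB/10)
  Stage 1: F_1 = 10^(0.918/10) = 1.235, G_1 = 10^(13.5/10) = 22.39
  Stage 2: F_2 = 10^(2.23/10) = 1.671, G_2 = 10^(10.9/10) = 12.30
Friis cascade:
  F = 1.235 + (1.671 − 1)/22.39 = 1.265
NF = 10 log₁₀(1.265) = 1.02 dB

1.02 dB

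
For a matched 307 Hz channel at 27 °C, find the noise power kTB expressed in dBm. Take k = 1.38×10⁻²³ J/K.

−149.0 dBm

T = 27 °C + 273.15 = 300.15 K
P_n = kTB = 1.38×10⁻²³ × 300.15 × 3.07×10² = 1.27×10⁻¹⁸ W
In dBm: 10 log₁₀(1.27×10⁻¹⁸ / 10⁻³) = −149.0 dBm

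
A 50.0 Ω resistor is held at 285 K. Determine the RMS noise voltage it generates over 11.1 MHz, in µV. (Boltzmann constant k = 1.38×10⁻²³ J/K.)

V_n = √(4kTRB)
4kTRB = 4 × 1.38×10⁻²³ × 285 × 5.00×10¹ × 1.11×10⁷ = 8.73×10⁻¹² V²
V_n = √(8.73×10⁻¹²) = 2.95×10⁻⁶ V = 2.95 µV

2.95 µV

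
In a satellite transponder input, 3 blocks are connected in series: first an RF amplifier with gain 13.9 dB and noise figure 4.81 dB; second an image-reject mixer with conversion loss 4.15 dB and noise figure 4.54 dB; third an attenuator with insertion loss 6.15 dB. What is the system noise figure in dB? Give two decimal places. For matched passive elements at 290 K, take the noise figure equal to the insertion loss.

Convert to linear (a loss of L dB is a gain of −L dB): F_i = 10^(NF_i/10), G_i = 10^(G_i,dB/10)
  Stage 1: F_1 = 10^(4.81/10) = 3.027, G_1 = 10^(13.9/10) = 24.55
  Stage 2: F_2 = 10^(4.54/10) = 2.844, G_2 = 10^(−4.15/10) = 0.3846
  Stage 3: F_3 = 10^(6.15/10) = 4.121, G_3 = 10^(−6.15/10) = 0.2427
Friis cascade:
  F = 3.027 + (2.844 − 1)/24.55 + (4.121 − 1)/9.441 = 3.433
NF = 10 log₁₀(3.433) = 5.36 dB

5.36 dB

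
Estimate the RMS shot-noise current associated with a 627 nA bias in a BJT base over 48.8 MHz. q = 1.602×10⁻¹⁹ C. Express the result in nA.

I_n = √(2qI·B)
2qI·B = 2 × 1.602×10⁻¹⁹ × 6.27×10⁻⁷ × 4.88×10⁷ = 9.80×10⁻¹⁸ A²
I_n = √(9.80×10⁻¹⁸) = 3.13×10⁻⁹ A = 3.13 nA

3.13 nA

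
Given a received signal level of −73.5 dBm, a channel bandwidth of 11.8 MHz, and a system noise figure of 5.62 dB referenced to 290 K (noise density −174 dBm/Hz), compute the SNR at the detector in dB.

24.2 dB

Noise floor: N = −174 + 10 log₁₀(B) + NF
10 log₁₀(1.18×10⁷) = 70.72 dB
N = −174 + 70.72 + 5.62 = −97.66 dBm
SNR = P_sig − N = −73.5 − (−97.66) = 24.16 dB → 24.2 dB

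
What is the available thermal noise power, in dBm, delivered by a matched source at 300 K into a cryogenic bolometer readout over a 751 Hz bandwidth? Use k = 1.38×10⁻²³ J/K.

−145.1 dBm

P_n = kTB = 1.38×10⁻²³ × 300 × 7.51×10² = 3.11×10⁻¹⁸ W
In dBm: 10 log₁₀(3.11×10⁻¹⁸ / 10⁻³) = −145.1 dBm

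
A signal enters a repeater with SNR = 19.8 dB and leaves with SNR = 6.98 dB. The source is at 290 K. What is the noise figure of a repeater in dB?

12.82 dB

NF (dB) = SNR_in(dB) − SNR_out(dB) when the source is at T₀
NF = 19.8 − 6.98 = 12.82 dB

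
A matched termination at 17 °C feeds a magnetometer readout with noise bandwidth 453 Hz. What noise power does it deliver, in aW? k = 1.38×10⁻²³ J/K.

1.81 aW

T = 17 °C + 273.15 = 290.15 K
P_n = kTB = 1.38×10⁻²³ × 290.15 × 4.53×10² = 1.81×10⁻¹⁸ W = 1.81 aW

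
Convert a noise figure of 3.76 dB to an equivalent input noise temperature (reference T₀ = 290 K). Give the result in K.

399 K

F = 10^(3.76/10) = 2.37684
T_e = (F − 1)·T₀ = (2.37684 − 1) × 290 = 399 K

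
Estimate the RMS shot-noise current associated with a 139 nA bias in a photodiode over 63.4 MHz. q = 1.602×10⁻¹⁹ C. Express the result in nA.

I_n = √(2qI·B)
2qI·B = 2 × 1.602×10⁻¹⁹ × 1.39×10⁻⁷ × 6.34×10⁷ = 2.82×10⁻¹⁸ A²
I_n = √(2.82×10⁻¹⁸) = 1.68×10⁻⁹ A = 1.68 nA

1.68 nA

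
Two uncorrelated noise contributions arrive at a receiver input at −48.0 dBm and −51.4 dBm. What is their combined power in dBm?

Convert to linear, add, convert back:
P₁ = 1.58×10⁻⁸ W, P₂ = 7.24×10⁻⁹ W
P_tot = 2.31×10⁻⁸ W → 10 log₁₀(P_tot / 10⁻³) = −46.4 dBm

−46.4 dBm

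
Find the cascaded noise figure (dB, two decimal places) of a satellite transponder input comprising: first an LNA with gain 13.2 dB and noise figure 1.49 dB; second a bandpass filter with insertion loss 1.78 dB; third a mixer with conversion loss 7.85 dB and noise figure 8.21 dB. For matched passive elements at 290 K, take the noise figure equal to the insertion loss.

2.65 dB

Convert to linear (a loss of L dB is a gain of −L dB): F_i = 10^(NF_i/10), G_i = 10^(G_i,dB/10)
  Stage 1: F_1 = 10^(1.49/10) = 1.409, G_1 = 10^(13.2/10) = 20.89
  Stage 2: F_2 = 10^(1.78/10) = 1.507, G_2 = 10^(−1.78/10) = 0.6637
  Stage 3: F_3 = 10^(8.21/10) = 6.622, G_3 = 10^(−7.85/10) = 0.1641
Friis cascade:
  F = 1.409 + (1.507 − 1)/20.89 + (6.622 − 1)/13.87 = 1.839
NF = 10 log₁₀(1.839) = 2.65 dB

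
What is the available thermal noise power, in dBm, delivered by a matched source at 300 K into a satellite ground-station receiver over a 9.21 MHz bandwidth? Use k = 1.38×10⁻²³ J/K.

−104.2 dBm

P_n = kTB = 1.38×10⁻²³ × 300 × 9.21×10⁶ = 3.81×10⁻¹⁴ W
In dBm: 10 log₁₀(3.81×10⁻¹⁴ / 10⁻³) = −104.2 dBm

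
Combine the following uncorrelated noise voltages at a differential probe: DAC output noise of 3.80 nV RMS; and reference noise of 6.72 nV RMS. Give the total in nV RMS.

7.72 nV

Uncorrelated sources add in power (mean-square): V_tot = √(ΣV_i²)
V_tot = √[(3.80×10⁻⁹)² + (6.72×10⁻⁹)²] = 7.72×10⁻⁹ V = 7.72 nV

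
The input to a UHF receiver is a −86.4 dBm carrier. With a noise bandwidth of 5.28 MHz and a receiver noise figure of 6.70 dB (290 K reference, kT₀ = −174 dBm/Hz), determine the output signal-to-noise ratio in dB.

13.7 dB

Noise floor: N = −174 + 10 log₁₀(B) + NF
10 log₁₀(5.28×10⁶) = 67.23 dB
N = −174 + 67.23 + 6.70 = −100.07 dBm
SNR = P_sig − N = −86.4 − (−100.07) = 13.67 dB → 13.7 dB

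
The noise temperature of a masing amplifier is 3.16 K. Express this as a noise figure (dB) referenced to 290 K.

0.047 dB

F = 1 + T_e/T₀ = 1 + 3.16/290 = 1.0109
NF = 10 log₁₀(1.0109) = 0.047 dB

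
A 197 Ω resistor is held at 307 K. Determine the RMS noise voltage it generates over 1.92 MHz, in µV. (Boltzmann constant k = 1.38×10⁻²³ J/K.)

V_n = √(4kTRB)
4kTRB = 4 × 1.38×10⁻²³ × 307 × 1.97×10² × 1.92×10⁶ = 6.41×10⁻¹² V²
V_n = √(6.41×10⁻¹²) = 2.53×10⁻⁶ V = 2.53 µV

2.53 µV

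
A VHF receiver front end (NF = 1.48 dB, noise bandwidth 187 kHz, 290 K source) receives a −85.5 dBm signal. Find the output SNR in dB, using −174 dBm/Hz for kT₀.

Noise floor: N = −174 + 10 log₁₀(B) + NF
10 log₁₀(1.87×10⁵) = 52.72 dB
N = −174 + 52.72 + 1.48 = −119.80 dBm
SNR = P_sig − N = −85.5 − (−119.80) = 34.30 dB → 34.3 dB

34.3 dB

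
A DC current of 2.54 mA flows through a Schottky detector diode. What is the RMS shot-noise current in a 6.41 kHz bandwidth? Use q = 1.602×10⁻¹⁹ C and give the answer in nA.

2.28 nA

I_n = √(2qI·B)
2qI·B = 2 × 1.602×10⁻¹⁹ × 2.54×10⁻³ × 6.41×10³ = 5.22×10⁻¹⁸ A²
I_n = √(5.22×10⁻¹⁸) = 2.28×10⁻⁹ A = 2.28 nA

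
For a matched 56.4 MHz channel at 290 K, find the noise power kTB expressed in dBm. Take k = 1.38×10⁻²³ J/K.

−96.5 dBm

P_n = kTB = 1.38×10⁻²³ × 290 × 5.64×10⁷ = 2.26×10⁻¹³ W
In dBm: 10 log₁₀(2.26×10⁻¹³ / 10⁻³) = −96.5 dBm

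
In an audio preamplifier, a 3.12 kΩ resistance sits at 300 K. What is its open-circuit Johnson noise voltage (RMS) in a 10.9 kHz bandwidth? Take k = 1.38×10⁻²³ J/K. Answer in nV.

750 nV

V_n = √(4kTRB)
4kTRB = 4 × 1.38×10⁻²³ × 300 × 3.12×10³ × 1.09×10⁴ = 5.63×10⁻¹³ V²
V_n = √(5.63×10⁻¹³) = 7.50×10⁻⁷ V = 750 nV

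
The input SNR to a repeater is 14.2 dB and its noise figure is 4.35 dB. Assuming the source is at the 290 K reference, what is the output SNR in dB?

9.85 dB

By definition F = SNR_in/SNR_out, so in dB: SNR_out = SNR_in − NF
SNR_out = 14.2 − 4.35 = 9.85 dB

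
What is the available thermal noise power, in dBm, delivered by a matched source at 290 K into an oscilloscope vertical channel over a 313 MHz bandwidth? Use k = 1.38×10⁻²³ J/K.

−89.0 dBm

P_n = kTB = 1.38×10⁻²³ × 290 × 3.13×10⁸ = 1.25×10⁻¹² W
In dBm: 10 log₁₀(1.25×10⁻¹² / 10⁻³) = −89.0 dBm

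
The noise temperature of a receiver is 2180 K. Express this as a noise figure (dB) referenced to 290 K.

9.30 dB

F = 1 + T_e/T₀ = 1 + 2180/290 = 8.51724
NF = 10 log₁₀(8.51724) = 9.30 dB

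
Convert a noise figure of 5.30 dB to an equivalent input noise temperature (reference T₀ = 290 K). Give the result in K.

F = 10^(5.30/10) = 3.38844
T_e = (F − 1)·T₀ = (3.38844 − 1) × 290 = 693 K

693 K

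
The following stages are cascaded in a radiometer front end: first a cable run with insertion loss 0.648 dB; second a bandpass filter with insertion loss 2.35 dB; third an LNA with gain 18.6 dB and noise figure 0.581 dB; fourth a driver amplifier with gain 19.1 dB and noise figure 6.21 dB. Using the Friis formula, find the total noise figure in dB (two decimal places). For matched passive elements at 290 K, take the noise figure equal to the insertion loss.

3.74 dB

Convert to linear (a loss of L dB is a gain of −L dB): F_i = 10^(NF_i/10), G_i = 10^(G_i,dB/10)
  Stage 1: F_1 = 10^(0.648/10) = 1.161, G_1 = 10^(−0.648/10) = 0.8614
  Stage 2: F_2 = 10^(2.35/10) = 1.718, G_2 = 10^(−2.35/10) = 0.5821
  Stage 3: F_3 = 10^(0.581/10) = 1.143, G_3 = 10^(18.6/10) = 72.44
  Stage 4: F_4 = 10^(6.21/10) = 4.178, G_4 = 10^(19.1/10) = 81.28
Friis cascade:
  F = 1.161 + (1.718 − 1)/0.8614 + (1.143 − 1)/0.5014 + (4.178 − 1)/36.32 = 2.367
NF = 10 log₁₀(2.367) = 3.74 dB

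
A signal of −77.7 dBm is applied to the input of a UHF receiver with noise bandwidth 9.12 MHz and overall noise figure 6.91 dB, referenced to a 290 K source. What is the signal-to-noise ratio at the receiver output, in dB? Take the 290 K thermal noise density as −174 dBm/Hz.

Noise floor: N = −174 + 10 log₁₀(B) + NF
10 log₁₀(9.12×10⁶) = 69.6 dB
N = −174 + 69.6 + 6.91 = −97.49 dBm
SNR = P_sig − N = −77.7 − (−97.49) = 19.79 dB → 19.8 dB

19.8 dB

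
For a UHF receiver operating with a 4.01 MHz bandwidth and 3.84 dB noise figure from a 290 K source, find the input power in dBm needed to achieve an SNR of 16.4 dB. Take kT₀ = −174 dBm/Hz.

−87.7 dBm

Sensitivity = −174 + 10 log₁₀(B) + NF + SNR_min
= −174 + 66.03 + 3.84 + 16.4
= −87.73 dBm → −87.7 dBm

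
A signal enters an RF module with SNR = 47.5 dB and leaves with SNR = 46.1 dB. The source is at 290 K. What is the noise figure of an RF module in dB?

1.4 dB

NF (dB) = SNR_in(dB) − SNR_out(dB) when the source is at T₀
NF = 47.5 − 46.1 = 1.4 dB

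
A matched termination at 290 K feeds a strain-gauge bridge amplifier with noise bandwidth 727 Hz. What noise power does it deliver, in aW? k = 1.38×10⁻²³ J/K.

P_n = kTB = 1.38×10⁻²³ × 290 × 7.27×10² = 2.91×10⁻¹⁸ W = 2.91 aW

2.91 aW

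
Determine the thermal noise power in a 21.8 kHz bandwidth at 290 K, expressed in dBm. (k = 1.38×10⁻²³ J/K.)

P_n = kTB = 1.38×10⁻²³ × 290 × 2.18×10⁴ = 8.72×10⁻¹⁷ W
In dBm: 10 log₁₀(8.72×10⁻¹⁷ / 10⁻³) = −130.6 dBm

−130.6 dBm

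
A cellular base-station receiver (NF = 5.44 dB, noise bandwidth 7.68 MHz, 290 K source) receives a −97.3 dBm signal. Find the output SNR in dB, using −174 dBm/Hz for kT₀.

Noise floor: N = −174 + 10 log₁₀(B) + NF
10 log₁₀(7.68×10⁶) = 68.85 dB
N = −174 + 68.85 + 5.44 = −99.71 dBm
SNR = P_sig − N = −97.3 − (−99.71) = 2.41 dB → 2.4 dB

2.4 dB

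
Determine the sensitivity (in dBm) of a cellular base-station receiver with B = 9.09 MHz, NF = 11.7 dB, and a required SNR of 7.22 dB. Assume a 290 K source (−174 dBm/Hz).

−85.5 dBm

Sensitivity = −174 + 10 log₁₀(B) + NF + SNR_min
= −174 + 69.59 + 11.7 + 7.22
= −85.49 dBm → −85.5 dBm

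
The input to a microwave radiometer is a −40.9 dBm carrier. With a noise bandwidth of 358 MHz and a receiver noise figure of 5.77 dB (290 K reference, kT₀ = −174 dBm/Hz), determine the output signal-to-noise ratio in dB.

41.8 dB

Noise floor: N = −174 + 10 log₁₀(B) + NF
10 log₁₀(3.58×10⁸) = 85.54 dB
N = −174 + 85.54 + 5.77 = −82.69 dBm
SNR = P_sig − N = −40.9 − (−82.69) = 41.79 dB → 41.8 dB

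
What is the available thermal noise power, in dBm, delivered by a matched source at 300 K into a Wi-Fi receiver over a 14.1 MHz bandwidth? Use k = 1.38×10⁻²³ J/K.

P_n = kTB = 1.38×10⁻²³ × 300 × 1.41×10⁷ = 5.84×10⁻¹⁴ W
In dBm: 10 log₁₀(5.84×10⁻¹⁴ / 10⁻³) = −102.3 dBm

−102.3 dBm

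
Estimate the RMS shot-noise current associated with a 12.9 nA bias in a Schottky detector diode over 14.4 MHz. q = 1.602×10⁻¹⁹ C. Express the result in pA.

I_n = √(2qI·B)
2qI·B = 2 × 1.602×10⁻¹⁹ × 1.29×10⁻⁸ × 1.44×10⁷ = 5.95×10⁻²⁰ A²
I_n = √(5.95×10⁻²⁰) = 2.44×10⁻¹⁰ A = 244 pA

244 pA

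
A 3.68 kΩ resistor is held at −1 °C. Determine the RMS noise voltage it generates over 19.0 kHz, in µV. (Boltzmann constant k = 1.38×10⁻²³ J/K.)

T = −1 °C + 273.15 = 272.15 K
V_n = √(4kTRB)
4kTRB = 4 × 1.38×10⁻²³ × 272.15 × 3.68×10³ × 1.90×10⁴ = 1.05×10⁻¹² V²
V_n = √(1.05×10⁻¹²) = 1.02×10⁻⁶ V = 1.02 µV

1.02 µV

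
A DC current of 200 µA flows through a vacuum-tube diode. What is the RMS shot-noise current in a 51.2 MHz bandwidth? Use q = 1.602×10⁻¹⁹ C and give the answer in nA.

57.3 nA

I_n = √(2qI·B)
2qI·B = 2 × 1.602×10⁻¹⁹ × 2.00×10⁻⁴ × 5.12×10⁷ = 3.28×10⁻¹⁵ A²
I_n = √(3.28×10⁻¹⁵) = 5.73×10⁻⁸ A = 57.3 nA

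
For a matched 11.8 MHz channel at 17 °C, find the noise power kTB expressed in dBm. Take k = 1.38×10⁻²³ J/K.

−103.3 dBm

T = 17 °C + 273.15 = 290.15 K
P_n = kTB = 1.38×10⁻²³ × 290.15 × 1.18×10⁷ = 4.72×10⁻¹⁴ W
In dBm: 10 log₁₀(4.72×10⁻¹⁴ / 10⁻³) = −103.3 dBm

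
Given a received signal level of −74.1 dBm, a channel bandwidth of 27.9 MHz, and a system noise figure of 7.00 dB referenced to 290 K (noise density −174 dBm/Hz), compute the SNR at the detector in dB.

Noise floor: N = −174 + 10 log₁₀(B) + NF
10 log₁₀(2.79×10⁷) = 74.46 dB
N = −174 + 74.46 + 7.00 = −92.54 dBm
SNR = P_sig − N = −74.1 − (−92.54) = 18.44 dB → 18.4 dB

18.4 dB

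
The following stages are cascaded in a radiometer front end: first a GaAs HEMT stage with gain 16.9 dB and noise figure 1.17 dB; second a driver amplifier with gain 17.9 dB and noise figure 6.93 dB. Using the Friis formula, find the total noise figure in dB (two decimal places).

Convert to linear (a loss of L dB is a gain of −L dB): F_i = 10^(NF_i/10), G_i = 10^(G_i,dB/10)
  Stage 1: F_1 = 10^(1.17/10) = 1.309, G_1 = 10^(16.9/10) = 48.98
  Stage 2: F_2 = 10^(6.93/10) = 4.932, G_2 = 10^(17.9/10) = 61.66
Friis cascade:
  F = 1.309 + (4.932 − 1)/48.98 = 1.389
NF = 10 log₁₀(1.389) = 1.43 dB

1.43 dB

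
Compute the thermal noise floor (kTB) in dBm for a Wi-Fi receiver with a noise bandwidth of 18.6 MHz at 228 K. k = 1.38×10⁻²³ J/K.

P_n = kTB = 1.38×10⁻²³ × 228 × 1.86×10⁷ = 5.85×10⁻¹⁴ W
In dBm: 10 log₁₀(5.85×10⁻¹⁴ / 10⁻³) = −102.3 dBm

−102.3 dBm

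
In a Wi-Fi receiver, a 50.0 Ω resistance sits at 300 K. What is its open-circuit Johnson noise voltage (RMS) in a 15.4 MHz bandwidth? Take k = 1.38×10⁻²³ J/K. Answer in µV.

3.57 µV

V_n = √(4kTRB)
4kTRB = 4 × 1.38×10⁻²³ × 300 × 5.00×10¹ × 1.54×10⁷ = 1.28×10⁻¹¹ V²
V_n = √(1.28×10⁻¹¹) = 3.57×10⁻⁶ V = 3.57 µV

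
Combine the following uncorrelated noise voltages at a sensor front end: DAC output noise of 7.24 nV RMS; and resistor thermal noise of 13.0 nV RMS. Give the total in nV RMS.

Uncorrelated sources add in power (mean-square): V_tot = √(ΣV_i²)
V_tot = √[(7.24×10⁻⁹)² + (1.30×10⁻⁸)²] = 1.49×10⁻⁸ V = 14.9 nV

14.9 nV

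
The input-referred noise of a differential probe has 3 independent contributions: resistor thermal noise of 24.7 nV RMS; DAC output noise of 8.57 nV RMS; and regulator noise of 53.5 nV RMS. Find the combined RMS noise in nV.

Uncorrelated sources add in power (mean-square): V_tot = √(ΣV_i²)
V_tot = √[(2.47×10⁻⁸)² + (8.57×10⁻⁹)² + (5.35×10⁻⁸)²] = 5.95×10⁻⁸ V = 59.5 nV

59.5 nV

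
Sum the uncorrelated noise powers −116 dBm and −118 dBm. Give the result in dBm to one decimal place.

Convert to linear, add, convert back:
P₁ = 2.51×10⁻¹⁵ W, P₂ = 1.58×10⁻¹⁵ W
P_tot = 4.10×10⁻¹⁵ W → 10 log₁₀(P_tot / 10⁻³) = −113.9 dBm

−113.9 dBm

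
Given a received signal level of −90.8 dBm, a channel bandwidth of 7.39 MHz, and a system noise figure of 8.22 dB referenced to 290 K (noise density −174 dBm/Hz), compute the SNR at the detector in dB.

6.3 dB

Noise floor: N = −174 + 10 log₁₀(B) + NF
10 log₁₀(7.39×10⁶) = 68.69 dB
N = −174 + 68.69 + 8.22 = −97.09 dBm
SNR = P_sig − N = −90.8 − (−97.09) = 6.29 dB → 6.3 dB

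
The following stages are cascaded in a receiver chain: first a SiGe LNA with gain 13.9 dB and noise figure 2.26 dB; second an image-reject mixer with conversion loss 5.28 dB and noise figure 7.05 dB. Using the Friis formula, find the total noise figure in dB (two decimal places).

Convert to linear (a loss of L dB is a gain of −L dB): F_i = 10^(NF_i/10), G_i = 10^(G_i,dB/10)
  Stage 1: F_1 = 10^(2.26/10) = 1.683, G_1 = 10^(13.9/10) = 24.55
  Stage 2: F_2 = 10^(7.05/10) = 5.070, G_2 = 10^(−5.28/10) = 0.2965
Friis cascade:
  F = 1.683 + (5.070 − 1)/24.55 = 1.848
NF = 10 log₁₀(1.848) = 2.67 dB

2.67 dB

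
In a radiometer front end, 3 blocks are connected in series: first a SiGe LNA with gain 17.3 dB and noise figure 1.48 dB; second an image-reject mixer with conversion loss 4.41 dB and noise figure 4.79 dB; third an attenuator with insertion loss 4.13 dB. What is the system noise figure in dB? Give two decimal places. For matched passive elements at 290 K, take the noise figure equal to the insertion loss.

1.83 dB

Convert to linear (a loss of L dB is a gain of −L dB): F_i = 10^(NF_i/10), G_i = 10^(G_i,dB/10)
  Stage 1: F_1 = 10^(1.48/10) = 1.406, G_1 = 10^(17.3/10) = 53.70
  Stage 2: F_2 = 10^(4.79/10) = 3.013, G_2 = 10^(−4.41/10) = 0.3622
  Stage 3: F_3 = 10^(4.13/10) = 2.588, G_3 = 10^(−4.13/10) = 0.3864
Friis cascade:
  F = 1.406 + (3.013 − 1)/53.70 + (2.588 − 1)/19.45 = 1.525
NF = 10 log₁₀(1.525) = 1.83 dB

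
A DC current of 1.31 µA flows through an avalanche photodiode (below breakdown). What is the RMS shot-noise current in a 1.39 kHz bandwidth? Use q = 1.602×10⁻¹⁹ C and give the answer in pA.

24.2 pA

I_n = √(2qI·B)
2qI·B = 2 × 1.602×10⁻¹⁹ × 1.31×10⁻⁶ × 1.39×10³ = 5.83×10⁻²² A²
I_n = √(5.83×10⁻²²) = 2.42×10⁻¹¹ A = 24.2 pA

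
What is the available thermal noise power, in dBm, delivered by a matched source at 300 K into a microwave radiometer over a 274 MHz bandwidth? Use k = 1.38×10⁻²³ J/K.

P_n = kTB = 1.38×10⁻²³ × 300 × 2.74×10⁸ = 1.13×10⁻¹² W
In dBm: 10 log₁₀(1.13×10⁻¹² / 10⁻³) = −89.5 dBm

−89.5 dBm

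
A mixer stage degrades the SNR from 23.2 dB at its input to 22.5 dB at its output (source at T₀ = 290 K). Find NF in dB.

NF (dB) = SNR_in(dB) − SNR_out(dB) when the source is at T₀
NF = 23.2 − 22.5 = 0.7 dB

0.7 dB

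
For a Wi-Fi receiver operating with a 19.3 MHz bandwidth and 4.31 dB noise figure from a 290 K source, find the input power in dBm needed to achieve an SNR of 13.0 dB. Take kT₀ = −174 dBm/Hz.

Sensitivity = −174 + 10 log₁₀(B) + NF + SNR_min
= −174 + 72.86 + 4.31 + 13.0
= −83.83 dBm → −83.8 dBm

−83.8 dBm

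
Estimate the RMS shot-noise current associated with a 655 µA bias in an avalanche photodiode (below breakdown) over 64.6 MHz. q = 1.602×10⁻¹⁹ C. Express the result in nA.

116 nA

I_n = √(2qI·B)
2qI·B = 2 × 1.602×10⁻¹⁹ × 6.55×10⁻⁴ × 6.46×10⁷ = 1.36×10⁻¹⁴ A²
I_n = √(1.36×10⁻¹⁴) = 1.16×10⁻⁷ A = 116 nA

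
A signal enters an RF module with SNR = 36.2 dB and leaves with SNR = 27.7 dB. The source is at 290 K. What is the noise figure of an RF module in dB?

NF (dB) = SNR_in(dB) − SNR_out(dB) when the source is at T₀
NF = 36.2 − 27.7 = 8.5 dB

8.5 dB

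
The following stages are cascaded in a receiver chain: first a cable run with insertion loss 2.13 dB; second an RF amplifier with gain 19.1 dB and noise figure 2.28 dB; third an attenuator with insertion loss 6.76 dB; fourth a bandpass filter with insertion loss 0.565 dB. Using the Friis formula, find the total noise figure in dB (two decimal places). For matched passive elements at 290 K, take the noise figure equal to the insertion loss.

4.55 dB

Convert to linear (a loss of L dB is a gain of −L dB): F_i = 10^(NF_i/10), G_i = 10^(G_i,dB/10)
  Stage 1: F_1 = 10^(2.13/10) = 1.633, G_1 = 10^(−2.13/10) = 0.6124
  Stage 2: F_2 = 10^(2.28/10) = 1.690, G_2 = 10^(19.1/10) = 81.28
  Stage 3: F_3 = 10^(6.76/10) = 4.742, G_3 = 10^(−6.76/10) = 0.2109
  Stage 4: F_4 = 10^(0.565/10) = 1.139, G_4 = 10^(−0.565/10) = 0.8780
Friis cascade:
  F = 1.633 + (1.690 − 1)/0.6124 + (4.742 − 1)/49.77 + (1.139 − 1)/10.50 = 2.849
NF = 10 log₁₀(2.849) = 4.55 dB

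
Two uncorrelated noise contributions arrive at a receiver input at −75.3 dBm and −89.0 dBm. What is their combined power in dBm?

Convert to linear, add, convert back:
P₁ = 2.95×10⁻¹¹ W, P₂ = 1.26×10⁻¹² W
P_tot = 3.08×10⁻¹¹ W → 10 log₁₀(P_tot / 10⁻³) = −75.1 dBm

−75.1 dBm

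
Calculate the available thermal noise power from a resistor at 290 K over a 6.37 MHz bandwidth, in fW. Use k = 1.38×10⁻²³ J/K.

25.5 fW

P_n = kTB = 1.38×10⁻²³ × 290 × 6.37×10⁶ = 2.55×10⁻¹⁴ W = 25.5 fW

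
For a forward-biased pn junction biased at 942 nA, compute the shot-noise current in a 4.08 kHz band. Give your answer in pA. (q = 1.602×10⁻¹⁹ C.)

I_n = √(2qI·B)
2qI·B = 2 × 1.602×10⁻¹⁹ × 9.42×10⁻⁷ × 4.08×10³ = 1.23×10⁻²¹ A²
I_n = √(1.23×10⁻²¹) = 3.51×10⁻¹¹ A = 35.1 pA

35.1 pA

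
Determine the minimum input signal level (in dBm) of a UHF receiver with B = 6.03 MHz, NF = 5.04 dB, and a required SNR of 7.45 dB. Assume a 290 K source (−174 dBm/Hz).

Sensitivity = −174 + 10 log₁₀(B) + NF + SNR_min
= −174 + 67.8 + 5.04 + 7.45
= −93.71 dBm → −93.7 dBm

−93.7 dBm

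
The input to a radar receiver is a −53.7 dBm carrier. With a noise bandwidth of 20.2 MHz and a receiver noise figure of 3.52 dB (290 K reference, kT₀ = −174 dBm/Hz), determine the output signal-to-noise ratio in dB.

43.7 dB

Noise floor: N = −174 + 10 log₁₀(B) + NF
10 log₁₀(2.02×10⁷) = 73.05 dB
N = −174 + 73.05 + 3.52 = −97.43 dBm
SNR = P_sig − N = −53.7 − (−97.43) = 43.73 dB → 43.7 dB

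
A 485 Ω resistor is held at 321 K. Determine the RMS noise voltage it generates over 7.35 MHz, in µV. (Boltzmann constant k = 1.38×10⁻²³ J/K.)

7.95 µV

V_n = √(4kTRB)
4kTRB = 4 × 1.38×10⁻²³ × 321 × 4.85×10² × 7.35×10⁶ = 6.32×10⁻¹¹ V²
V_n = √(6.32×10⁻¹¹) = 7.95×10⁻⁶ V = 7.95 µV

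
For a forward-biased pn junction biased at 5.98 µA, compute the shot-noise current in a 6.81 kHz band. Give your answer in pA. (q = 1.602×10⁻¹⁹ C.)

I_n = √(2qI·B)
2qI·B = 2 × 1.602×10⁻¹⁹ × 5.98×10⁻⁶ × 6.81×10³ = 1.30×10⁻²⁰ A²
I_n = √(1.30×10⁻²⁰) = 1.14×10⁻¹⁰ A = 114 pA

114 pA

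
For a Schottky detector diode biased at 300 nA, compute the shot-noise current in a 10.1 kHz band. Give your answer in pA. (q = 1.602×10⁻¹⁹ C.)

I_n = √(2qI·B)
2qI·B = 2 × 1.602×10⁻¹⁹ × 3.00×10⁻⁷ × 1.01×10⁴ = 9.71×10⁻²² A²
I_n = √(9.71×10⁻²²) = 3.12×10⁻¹¹ A = 31.2 pA

31.2 pA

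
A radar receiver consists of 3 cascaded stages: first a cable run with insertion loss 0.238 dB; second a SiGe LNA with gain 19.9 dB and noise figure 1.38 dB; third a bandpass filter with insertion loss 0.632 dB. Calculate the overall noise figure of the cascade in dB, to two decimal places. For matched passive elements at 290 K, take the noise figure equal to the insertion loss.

1.62 dB

Convert to linear (a loss of L dB is a gain of −L dB): F_i = 10^(NF_i/10), G_i = 10^(G_i,dB/10)
  Stage 1: F_1 = 10^(0.238/10) = 1.056, G_1 = 10^(−0.238/10) = 0.9467
  Stage 2: F_2 = 10^(1.38/10) = 1.374, G_2 = 10^(19.9/10) = 97.72
  Stage 3: F_3 = 10^(0.632/10) = 1.157, G_3 = 10^(−0.632/10) = 0.8646
Friis cascade:
  F = 1.056 + (1.374 − 1)/0.9467 + (1.157 − 1)/92.51 = 1.453
NF = 10 log₁₀(1.453) = 1.62 dB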